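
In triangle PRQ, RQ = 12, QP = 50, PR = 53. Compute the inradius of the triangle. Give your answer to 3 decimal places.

Semiperimeter s = (12 + 50 + 53)/2 = 57.5.
Heron's formula: area = √(57.5·45.5·7.5·4.5) ≈ 297.15.
Inradius = area/s = 297.15/57.5 ≈ 5.1678.

r ≈ 5.168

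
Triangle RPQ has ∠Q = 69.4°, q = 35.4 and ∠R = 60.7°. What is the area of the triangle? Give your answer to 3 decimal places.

446.520

The third angle is ∠P = 180° − ∠Q − ∠R = 49.90°.
Law of sines: r = q·sin R/sin Q ≈ 32.98.
Law of sines: p = q·sin P/sin Q ≈ 28.928.
Area = ½·q·r·sin P ≈ 446.52.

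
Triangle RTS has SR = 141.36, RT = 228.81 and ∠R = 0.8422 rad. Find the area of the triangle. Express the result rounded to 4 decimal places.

Area = ½·SR·RT·sin R ≈ 12066.

area ≈ 12066.3036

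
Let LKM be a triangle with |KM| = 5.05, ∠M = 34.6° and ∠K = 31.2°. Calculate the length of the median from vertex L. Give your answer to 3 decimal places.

m_L ≈ 1.637

The third angle is ∠L = 180° − ∠K − ∠M = 114.20°.
Law of sines: |ML| = |KM|·sin K/sin L ≈ 2.8681.
Law of sines: |LK| = |KM|·sin M/sin L ≈ 3.1439.
Median from L: ½√(2·|ML|² + 2·|LK|² − |KM|²) ≈ 1.6369.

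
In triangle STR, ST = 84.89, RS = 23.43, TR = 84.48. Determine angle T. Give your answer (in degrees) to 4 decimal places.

By the law of cosines, cos T = (ST² + TR² − RS²) / (2·ST·TR) ≈ 0.96174, so ∠T ≈ 15.90°.

∠T ≈ 15.9008°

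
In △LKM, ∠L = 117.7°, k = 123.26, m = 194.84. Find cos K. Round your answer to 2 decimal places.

By the law of cosines, l² = k² + m² − 2·k·m·cos L = 75483, so l ≈ 274.74.
Law of cosines again: cos K = (m² + l² − k²)/(2·m·l) ≈ 0.91772, so ∠K ≈ 23.40°.

cos K ≈ 0.92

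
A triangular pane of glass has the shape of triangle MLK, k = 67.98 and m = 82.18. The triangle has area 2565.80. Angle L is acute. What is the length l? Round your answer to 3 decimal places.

83.416

From area = ½·k·m·sin L, we get sin L = 2·area/(k·m) ≈ 0.91856.
Taking the acute solution, ∠L ≈ 66.72°.
Law of cosines then gives l ≈ 83.416.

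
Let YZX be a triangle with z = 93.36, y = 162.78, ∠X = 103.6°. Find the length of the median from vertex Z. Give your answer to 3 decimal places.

By the law of cosines, x² = y² + z² − 2·y·z·cos X = 42360, so x ≈ 205.82.
Median from Z: ½√(2·x² + 2·y² − z²) ≈ 179.58.

m_Z ≈ 179.582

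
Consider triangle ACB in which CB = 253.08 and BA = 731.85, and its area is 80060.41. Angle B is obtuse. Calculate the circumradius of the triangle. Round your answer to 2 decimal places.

From area = ½·CB·BA·sin B, we get sin B = 2·area/(CB·BA) ≈ 0.86451.
Taking the obtuse solution, ∠B ≈ 2.0974 rad.
Law of cosines then gives AC ≈ 886.48.
Circumradius = AC/(2 sin B) ≈ 512.71.

R ≈ 512.71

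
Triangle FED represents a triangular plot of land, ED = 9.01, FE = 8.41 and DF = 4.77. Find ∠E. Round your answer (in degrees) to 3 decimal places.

31.544

By the law of cosines, cos E = (FE² + ED² − DF²) / (2·FE·ED) ≈ 0.85224, so ∠E ≈ 31.54°.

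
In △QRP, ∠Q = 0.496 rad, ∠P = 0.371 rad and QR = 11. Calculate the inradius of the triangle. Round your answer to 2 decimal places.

2.49

The third angle is ∠R = π − ∠P − ∠Q = 2.275 rad.
Law of sines: RP = QR·sin Q/sin P ≈ 14.44.
Law of sines: PQ = QR·sin R/sin P ≈ 23.132.
Area = ½·QR·RP·sin R ≈ 60.547.
Semiperimeter s = (14.44+23.132+11)/2 = 24.286.
Inradius = area/s = 60.547/24.286 ≈ 2.4931.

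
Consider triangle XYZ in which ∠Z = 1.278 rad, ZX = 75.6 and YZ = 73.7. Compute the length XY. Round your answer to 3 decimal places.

By the law of cosines, XY² = YZ² + ZX² − 2·YZ·ZX·cos Z = 7930.7, so XY ≈ 89.055.

89.055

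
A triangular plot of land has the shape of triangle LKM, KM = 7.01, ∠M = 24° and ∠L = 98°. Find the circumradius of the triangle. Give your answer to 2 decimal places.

R ≈ 3.54

The third angle is ∠K = 180° − ∠M − ∠L = 58.00°.
Law of sines: ML = KM·sin K/sin L ≈ 6.0032.
Law of sines: LK = KM·sin M/sin L ≈ 2.8792.
Circumradius = KM/(2 sin L) ≈ 3.5394.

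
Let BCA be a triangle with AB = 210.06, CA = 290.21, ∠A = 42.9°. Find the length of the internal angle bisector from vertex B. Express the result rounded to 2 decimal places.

By the law of cosines, BC² = CA² + AB² − 2·CA·AB·cos A = 39033, so BC ≈ 197.57.
Law of cosines again: cos B = (AB² + BC² − CA²)/(2·AB·BC) ≈ -0.01281, so ∠B ≈ 90.73°.
The bisector from B has length 2·AB·BC·cos(∠B/2)/(AB+BC) ≈ 143.06.

t_B ≈ 143.06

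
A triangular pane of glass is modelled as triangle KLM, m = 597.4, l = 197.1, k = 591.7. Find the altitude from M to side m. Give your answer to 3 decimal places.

193.365

Semiperimeter s = (591.7 + 197.1 + 597.4)/2 = 693.1.
Heron's formula: area = √(693.1·101.4·496·95.7) ≈ 57758.
The altitude from M has length 2·area/m ≈ 193.37.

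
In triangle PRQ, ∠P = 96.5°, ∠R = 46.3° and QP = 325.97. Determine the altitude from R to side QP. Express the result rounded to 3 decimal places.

h_R ≈ 270.848

The third angle is ∠Q = 180° − ∠P − ∠R = 37.20°.
Law of sines: RQ = QP·sin P/sin R ≈ 447.98.
Law of sines: PR = QP·sin Q/sin R ≈ 272.6.
Area = ½·QP·RQ·sin Q ≈ 44144.
The altitude from R has length 2·area/QP ≈ 270.85.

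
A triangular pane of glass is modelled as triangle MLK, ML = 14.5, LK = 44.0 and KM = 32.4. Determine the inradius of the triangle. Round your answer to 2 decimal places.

Semiperimeter s = (44 + 32.4 + 14.5)/2 = 45.45.
Heron's formula: area = √(45.45·1.45·13.05·30.95) ≈ 163.15.
Inradius = area/s = 163.15/45.45 ≈ 3.5897.

r ≈ 3.59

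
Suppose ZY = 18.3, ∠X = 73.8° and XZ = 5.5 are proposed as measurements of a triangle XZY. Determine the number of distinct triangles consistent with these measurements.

XZ·sin X = 5.5·sin(73.8°) ≈ 5.282.
Since ZY ≥ XZ, exactly one triangle exists.

1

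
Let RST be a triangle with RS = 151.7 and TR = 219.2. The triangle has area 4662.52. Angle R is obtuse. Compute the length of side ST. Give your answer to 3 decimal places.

From area = ½·TR·RS·sin R, we get sin R = 2·area/(TR·RS) ≈ 0.28043.
Taking the obtuse solution, ∠R ≈ 163.71°.
Law of cosines then gives ST ≈ 367.28.

367.285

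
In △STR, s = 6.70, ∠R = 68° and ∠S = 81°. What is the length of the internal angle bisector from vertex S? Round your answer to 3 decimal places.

3.416

The third angle is ∠T = 180° − ∠R − ∠S = 31.00°.
Law of sines: t = s·sin T/sin S ≈ 3.4938.
Law of sines: r = s·sin R/sin S ≈ 6.2896.
The bisector from S has length 2·t·r·cos(∠S/2)/(t+r) ≈ 3.4159.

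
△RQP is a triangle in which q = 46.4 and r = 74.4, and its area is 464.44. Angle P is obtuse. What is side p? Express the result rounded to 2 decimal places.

119.74

From area = ½·r·q·sin P, we get sin P = 2·area/(r·q) ≈ 0.26907.
Taking the obtuse solution, ∠P ≈ 164.39°.
Law of cosines then gives p ≈ 119.74.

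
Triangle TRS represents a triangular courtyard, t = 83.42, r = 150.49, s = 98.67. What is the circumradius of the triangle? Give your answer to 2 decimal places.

80.71

By the law of cosines, cos T = (r² + s² − t²) / (2·r·s) ≈ 0.85610, so ∠T ≈ 31.12°.
Circumradius = t/(2 sin T) ≈ 80.706.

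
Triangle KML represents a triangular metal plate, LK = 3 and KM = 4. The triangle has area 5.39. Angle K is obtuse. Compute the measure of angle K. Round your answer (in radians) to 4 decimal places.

From area = ½·LK·KM·sin K, we get sin K = 2·area/(LK·KM) ≈ 0.89833.
Taking the obtuse solution, ∠K ≈ 2.026 rad.

∠K ≈ 2.0256 rad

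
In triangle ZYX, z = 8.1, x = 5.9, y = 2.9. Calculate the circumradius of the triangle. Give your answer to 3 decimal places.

By the law of cosines, cos Z = (y² + x² − z²) / (2·y·x) ≈ -0.65430, so ∠Z ≈ 130.87°.
Circumradius = z/(2 sin Z) ≈ 5.3555.

5.355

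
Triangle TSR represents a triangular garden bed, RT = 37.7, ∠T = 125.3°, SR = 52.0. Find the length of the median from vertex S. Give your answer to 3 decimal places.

34.632

Law of sines: sin S = RT·sin T/SR ≈ 0.59170.
Since SR ≥ RT, only the acute value applies: ∠S ≈ 36.28°.
Then ∠R = 180° − ∠T − ∠S ≈ 18.42°.
Law of sines gives TS = SR·sin R/sin T ≈ 20.135.
Median from S: ½√(2·TS² + 2·SR² − RT²) ≈ 34.632.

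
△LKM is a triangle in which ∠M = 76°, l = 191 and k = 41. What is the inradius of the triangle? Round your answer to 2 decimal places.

r ≈ 18.20

By the law of cosines, m² = l² + k² − 2·l·k·cos M = 34373, so m ≈ 185.4.
Area = ½·l·k·sin M ≈ 3799.2.
Semiperimeter s = (191+41+185.4)/2 = 208.7.
Inradius = area/s = 3799.2/208.7 ≈ 18.204.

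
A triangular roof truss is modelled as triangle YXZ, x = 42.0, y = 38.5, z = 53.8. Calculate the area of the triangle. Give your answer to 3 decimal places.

803.702

Semiperimeter s = (38.5 + 42 + 53.8)/2 = 67.15.
Heron's formula: area = √(67.15·28.65·25.15·13.35) ≈ 803.7.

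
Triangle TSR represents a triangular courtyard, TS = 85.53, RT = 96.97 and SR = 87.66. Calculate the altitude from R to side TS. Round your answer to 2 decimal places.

81.33

Semiperimeter s = (87.66 + 96.97 + 85.53)/2 = 135.08.
Heron's formula: area = √(135.08·47.42·38.11·49.55) ≈ 3477.9.
The altitude from R has length 2·area/TS ≈ 81.326.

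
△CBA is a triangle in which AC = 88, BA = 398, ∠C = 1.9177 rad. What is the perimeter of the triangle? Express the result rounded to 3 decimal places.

Law of sines: sin B = AC·sin C/BA ≈ 0.20793.
Since BA ≥ AC, only the acute value applies: ∠B ≈ 0.2095 rad.
Then ∠A = π − ∠C − ∠B ≈ 1.0144 rad.
Law of sines gives CB = BA·sin A/sin C ≈ 359.38.
Semiperimeter s = (398+88+359.38)/2 = 422.69.
Perimeter = 398 + 88 + 359.38 = 845.38.

845.382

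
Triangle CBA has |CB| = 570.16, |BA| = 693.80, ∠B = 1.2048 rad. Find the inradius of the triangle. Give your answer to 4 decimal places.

By the law of cosines, |AC|² = |CB|² + |BA|² − 2·|CB|·|BA|·cos B = 5.233e+05, so |AC| ≈ 723.4.
Area = ½·|CB|·|BA|·sin B ≈ 1.8469e+05.
Semiperimeter s = (693.8+723.4+570.16)/2 = 993.68.
Inradius = area/s = 1.8469e+05/993.68 ≈ 185.86.

185.8635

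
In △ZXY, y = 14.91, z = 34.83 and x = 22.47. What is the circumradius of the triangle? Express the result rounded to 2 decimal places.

R ≈ 25.29

By the law of cosines, cos Z = (x² + y² − z²) / (2·x·y) ≈ -0.72519, so ∠Z ≈ 136.48°.
Circumradius = z/(2 sin Z) ≈ 25.292.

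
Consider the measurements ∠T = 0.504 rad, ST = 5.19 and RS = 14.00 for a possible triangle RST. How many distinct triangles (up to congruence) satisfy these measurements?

1

ST·sin T = 5.19·sin(0.504 rad) ≈ 2.506.
Since RS ≥ ST, exactly one triangle exists.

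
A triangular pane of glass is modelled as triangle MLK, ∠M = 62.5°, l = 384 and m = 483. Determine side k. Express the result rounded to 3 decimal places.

519.762

Law of sines: sin L = l·sin M/m ≈ 0.70520.
Since m ≥ l, only the acute value applies: ∠L ≈ 44.85°.
Then ∠K = 180° − ∠M − ∠L ≈ 72.65°.
Law of sines gives k = m·sin K/sin M ≈ 519.76.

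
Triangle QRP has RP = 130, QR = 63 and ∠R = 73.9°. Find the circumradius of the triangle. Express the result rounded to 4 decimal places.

By the law of cosines, PQ² = QR² + RP² − 2·QR·RP·cos R = 16327, so PQ ≈ 127.78.
Area = ½·QR·RP·sin R ≈ 3934.4.
Circumradius = PQ/(2 sin R) ≈ 66.496.

66.4958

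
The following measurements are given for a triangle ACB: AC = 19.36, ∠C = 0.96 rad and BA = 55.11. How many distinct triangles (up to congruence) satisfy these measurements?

1

AC·sin C = 19.36·sin(0.96 rad) ≈ 15.86.
Since BA ≥ AC, exactly one triangle exists.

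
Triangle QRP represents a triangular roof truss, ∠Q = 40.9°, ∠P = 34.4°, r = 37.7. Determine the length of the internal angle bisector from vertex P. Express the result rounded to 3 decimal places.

The third angle is ∠R = 180° − ∠P − ∠Q = 104.70°.
Law of sines: q = r·sin Q/sin R ≈ 25.519.
Law of sines: p = r·sin P/sin R ≈ 22.02.
The bisector from P has length 2·q·r·cos(∠P/2)/(q+r) ≈ 29.075.

29.075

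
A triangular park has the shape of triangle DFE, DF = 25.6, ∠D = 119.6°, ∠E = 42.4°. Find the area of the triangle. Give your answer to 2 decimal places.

area ≈ 130.57

The third angle is ∠F = 180° − ∠E − ∠D = 18.00°.
Law of sines: FE = DF·sin D/sin E ≈ 33.011.
Law of sines: ED = DF·sin F/sin E ≈ 11.732.
Area = ½·DF·FE·sin F ≈ 130.57.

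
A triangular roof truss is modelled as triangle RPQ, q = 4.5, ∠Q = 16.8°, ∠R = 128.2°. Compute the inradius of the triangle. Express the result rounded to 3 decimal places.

1.230

The third angle is ∠P = 180° − ∠Q − ∠R = 35.00°.
Law of sines: r = q·sin R/sin Q ≈ 12.235.
Law of sines: p = q·sin P/sin Q ≈ 8.9301.
Area = ½·q·r·sin P ≈ 15.79.
Semiperimeter s = (12.235+8.9301+4.5)/2 = 12.833.
Inradius = area/s = 15.79/12.833 ≈ 1.2305.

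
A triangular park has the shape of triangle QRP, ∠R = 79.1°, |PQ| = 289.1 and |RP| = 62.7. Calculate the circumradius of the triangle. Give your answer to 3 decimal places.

147.206

Law of sines: sin Q = |RP|·sin R/|PQ| ≈ 0.21297.
Since |PQ| ≥ |RP|, only the acute value applies: ∠Q ≈ 12.30°.
Then ∠P = 180° − ∠R − ∠Q ≈ 88.60°.
Law of sines gives |QR| = |PQ|·sin P/sin R ≈ 294.32.
Circumradius = |PQ|/(2 sin R) ≈ 147.21.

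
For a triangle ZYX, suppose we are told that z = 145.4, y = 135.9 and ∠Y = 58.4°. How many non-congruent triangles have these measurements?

z·sin Y = 145.4·sin(58.4°) ≈ 123.8.
Since z sin Y < y < z (123.8 < 135.9 < 145.4), two triangles exist.

2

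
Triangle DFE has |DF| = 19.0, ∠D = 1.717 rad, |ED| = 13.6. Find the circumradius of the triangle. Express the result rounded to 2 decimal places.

12.60

By the law of cosines, |FE|² = |ED|² + |DF|² − 2·|ED|·|DF|·cos D = 621.25, so |FE| ≈ 24.925.
Area = ½·|ED|·|DF|·sin D ≈ 127.82.
Circumradius = |FE|/(2 sin D) ≈ 12.597.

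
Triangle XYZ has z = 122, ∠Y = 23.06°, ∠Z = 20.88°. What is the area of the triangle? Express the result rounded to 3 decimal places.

The third angle is ∠X = 180° − ∠Y − ∠Z = 136.06°.
Law of sines: x = z·sin X/sin Z ≈ 237.52.
Law of sines: y = z·sin Y/sin Z ≈ 134.08.
Area = ½·z·x·sin Y ≈ 5675.3.

area ≈ 5675.253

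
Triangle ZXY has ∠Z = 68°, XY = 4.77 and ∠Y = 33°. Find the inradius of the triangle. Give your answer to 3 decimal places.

The third angle is ∠X = 180° − ∠Y − ∠Z = 79.00°.
Law of sines: YZ = XY·sin X/sin Z ≈ 5.0501.
Law of sines: ZX = XY·sin Y/sin Z ≈ 2.802.
Area = ½·XY·YZ·sin Y ≈ 6.5599.
Semiperimeter s = (4.77+5.0501+2.802)/2 = 6.311.
Inradius = area/s = 6.5599/6.311 ≈ 1.0394.

r ≈ 1.039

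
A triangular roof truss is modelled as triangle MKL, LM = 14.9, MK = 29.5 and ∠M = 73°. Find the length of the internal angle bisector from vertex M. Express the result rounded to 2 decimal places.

t_M ≈ 15.92

By the law of cosines, KL² = LM² + MK² − 2·LM·MK·cos M = 835.24, so KL ≈ 28.9.
The bisector from M has length 2·LM·MK·cos(∠M/2)/(LM+MK) ≈ 15.916.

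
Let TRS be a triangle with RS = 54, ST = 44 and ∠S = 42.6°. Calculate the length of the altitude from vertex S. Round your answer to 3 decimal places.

43.705

By the law of cosines, TR² = RS² + ST² − 2·RS·ST·cos S = 1354.1, so TR ≈ 36.798.
Area = ½·RS·ST·sin S ≈ 804.13.
The altitude from S has length 2·area/TR ≈ 43.705.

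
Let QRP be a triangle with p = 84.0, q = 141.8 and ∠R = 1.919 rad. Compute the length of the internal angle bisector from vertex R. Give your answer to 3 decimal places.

60.551

By the law of cosines, r² = p² + q² − 2·p·q·cos R = 35292, so r ≈ 187.86.
The bisector from R has length 2·p·q·cos(∠R/2)/(p+q) ≈ 60.551.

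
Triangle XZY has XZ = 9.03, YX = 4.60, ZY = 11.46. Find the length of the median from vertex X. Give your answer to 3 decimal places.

Median from X: ½√(2·YX² + 2·XZ² − ZY²) ≈ 4.3032.

4.303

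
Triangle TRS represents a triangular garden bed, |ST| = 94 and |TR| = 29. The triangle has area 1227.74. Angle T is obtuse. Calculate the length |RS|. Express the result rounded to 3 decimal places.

109.749

From area = ½·|ST|·|TR|·sin T, we get sin T = 2·area/(|ST|·|TR|) ≈ 0.90076.
Taking the obtuse solution, ∠T ≈ 115.74°.
Law of cosines then gives |RS| ≈ 109.75.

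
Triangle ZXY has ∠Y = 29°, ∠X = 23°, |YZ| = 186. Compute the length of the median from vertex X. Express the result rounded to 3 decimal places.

297.217

The third angle is ∠Z = 180° − ∠X − ∠Y = 128.00°.
Law of sines: |XY| = |YZ|·sin Z/sin X ≈ 375.12.
Law of sines: |ZX| = |YZ|·sin Y/sin X ≈ 230.78.
Median from X: ½√(2·|ZX|² + 2·|XY|² − |YZ|²) ≈ 297.22.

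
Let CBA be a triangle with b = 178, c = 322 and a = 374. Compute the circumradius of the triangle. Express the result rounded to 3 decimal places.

By the law of cosines, cos C = (b² + a² − c²) / (2·b·a) ≈ 0.50979, so ∠C ≈ 59.35°.
Circumradius = c/(2 sin C) ≈ 187.14.

187.145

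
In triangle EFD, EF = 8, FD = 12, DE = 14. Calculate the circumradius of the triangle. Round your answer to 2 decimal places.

7.01

By the law of cosines, cos E = (DE² + EF² − FD²) / (2·DE·EF) ≈ 0.51786, so ∠E ≈ 1.0265 rad.
Circumradius = FD/(2 sin E) ≈ 7.0137.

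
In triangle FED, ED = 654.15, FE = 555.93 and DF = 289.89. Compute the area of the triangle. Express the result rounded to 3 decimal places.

Semiperimeter s = (654.15 + 289.89 + 555.93)/2 = 749.98.
Heron's formula: area = √(749.98·95.835·460.09·194.05) ≈ 80108.

80107.751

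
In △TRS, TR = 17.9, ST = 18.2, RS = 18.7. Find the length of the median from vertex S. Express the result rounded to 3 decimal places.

Median from S: ½√(2·RS² + 2·ST² − TR²) ≈ 16.136.

16.136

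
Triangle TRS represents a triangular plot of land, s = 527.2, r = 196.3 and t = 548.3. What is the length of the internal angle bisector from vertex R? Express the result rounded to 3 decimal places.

By the law of cosines, cos R = (s² + t² − r²) / (2·s·t) ≈ 0.93412, so ∠R ≈ 0.365 rad.
The bisector from R has length 2·s·t·cos(∠R/2)/(s+t) ≈ 528.62.

t_R ≈ 528.615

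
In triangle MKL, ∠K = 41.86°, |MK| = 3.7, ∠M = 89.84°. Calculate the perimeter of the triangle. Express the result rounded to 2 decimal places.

11.96

The third angle is ∠L = 180° − ∠M − ∠K = 48.30°.
Law of sines: |KL| = |MK|·sin M/sin L ≈ 4.9555.
Law of sines: |LM| = |MK|·sin K/sin L ≈ 3.3069.
Semiperimeter s = (4.9555+3.3069+3.7)/2 = 5.9812.
Perimeter = 4.9555 + 3.3069 + 3.7 = 11.962.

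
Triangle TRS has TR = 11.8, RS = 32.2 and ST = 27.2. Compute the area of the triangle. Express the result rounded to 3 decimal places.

Semiperimeter s = (32.2 + 27.2 + 11.8)/2 = 35.6.
Heron's formula: area = √(35.6·3.4·8.4·23.8) ≈ 155.56.

area ≈ 155.558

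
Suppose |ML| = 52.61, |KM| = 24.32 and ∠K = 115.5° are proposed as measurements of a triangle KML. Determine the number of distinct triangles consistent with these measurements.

|KM|·sin K = 24.32·sin(115.5°) ≈ 21.95.
Since ∠K is not acute, a triangle exists only if |ML| > |KM|; here |ML| > |KM|, so there is exactly one triangle.

1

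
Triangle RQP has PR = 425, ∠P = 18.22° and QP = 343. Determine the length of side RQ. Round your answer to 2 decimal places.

By the law of cosines, RQ² = QP² + PR² − 2·QP·PR·cos P = 21341, so RQ ≈ 146.09.

146.09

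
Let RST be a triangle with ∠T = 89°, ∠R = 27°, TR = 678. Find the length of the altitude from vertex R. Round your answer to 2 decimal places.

The third angle is ∠S = 180° − ∠T − ∠R = 64.00°.
Law of sines: ST = TR·sin R/sin S ≈ 342.47.
Law of sines: RS = TR·sin T/sin S ≈ 754.23.
Area = ½·TR·ST·sin T ≈ 1.1608e+05.
The altitude from R has length 2·area/ST ≈ 677.9.

677.90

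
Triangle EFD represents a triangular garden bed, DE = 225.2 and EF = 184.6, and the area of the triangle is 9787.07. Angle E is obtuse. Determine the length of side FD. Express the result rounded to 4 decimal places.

397.6717

From area = ½·DE·EF·sin E, we get sin E = 2·area/(DE·EF) ≈ 0.47085.
Taking the obtuse solution, ∠E ≈ 151.91°.
Law of cosines then gives FD ≈ 397.67.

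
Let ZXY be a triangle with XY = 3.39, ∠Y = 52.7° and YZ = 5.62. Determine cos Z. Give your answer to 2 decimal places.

By the law of cosines, ZX² = XY² + YZ² − 2·XY·YZ·cos Y = 19.986, so ZX ≈ 4.4706.
Law of cosines again: cos Z = (YZ² + ZX² − XY²)/(2·YZ·ZX) ≈ 0.79759, so ∠Z ≈ 37.10°.

0.80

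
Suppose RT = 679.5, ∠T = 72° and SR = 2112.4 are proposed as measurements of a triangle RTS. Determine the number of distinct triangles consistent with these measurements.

1

RT·sin T = 679.5·sin(72°) ≈ 646.2.
Since SR ≥ RT, exactly one triangle exists.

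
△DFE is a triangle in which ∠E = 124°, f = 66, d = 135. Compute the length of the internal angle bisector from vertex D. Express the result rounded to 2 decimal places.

By the law of cosines, e² = d² + f² − 2·d·f·cos E = 32546, so e ≈ 180.4.
Law of cosines again: cos D = (f² + e² − d²)/(2·f·e) ≈ 0.78430, so ∠D ≈ 38.34°.
The bisector from D has length 2·f·e·cos(∠D/2)/(f+e) ≈ 91.283.

91.28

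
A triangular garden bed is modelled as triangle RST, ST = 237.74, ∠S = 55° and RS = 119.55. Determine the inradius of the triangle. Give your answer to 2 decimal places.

42.12

By the law of cosines, TR² = RS² + ST² − 2·RS·ST·cos S = 38208, so TR ≈ 195.47.
Area = ½·RS·ST·sin S ≈ 11641.
Semiperimeter s = (237.74+195.47+119.55)/2 = 276.38.
Inradius = area/s = 11641/276.38 ≈ 42.119.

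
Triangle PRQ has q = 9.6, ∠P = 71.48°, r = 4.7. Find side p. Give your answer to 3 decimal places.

9.251

By the law of cosines, p² = r² + q² − 2·r·q·cos P = 85.587, so p ≈ 9.2513.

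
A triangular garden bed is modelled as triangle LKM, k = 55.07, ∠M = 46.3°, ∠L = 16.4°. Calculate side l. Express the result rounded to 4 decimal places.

The third angle is ∠K = 180° − ∠M − ∠L = 117.30°.
Law of sines: l = k·sin L/sin K ≈ 17.497.

17.4975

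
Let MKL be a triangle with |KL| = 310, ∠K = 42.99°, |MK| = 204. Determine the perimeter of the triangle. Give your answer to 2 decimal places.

perimeter ≈ 726.60

By the law of cosines, |LM|² = |MK|² + |KL|² − 2·|MK|·|KL|·cos K = 45199, so |LM| ≈ 212.6.
Semiperimeter s = (310+212.6+204)/2 = 363.3.
Perimeter = 310 + 212.6 + 204 = 726.6.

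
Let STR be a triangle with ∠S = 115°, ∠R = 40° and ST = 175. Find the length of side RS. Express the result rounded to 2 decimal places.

115.06

The third angle is ∠T = 180° − ∠R − ∠S = 25.00°.
Law of sines: RS = ST·sin T/sin R ≈ 115.06.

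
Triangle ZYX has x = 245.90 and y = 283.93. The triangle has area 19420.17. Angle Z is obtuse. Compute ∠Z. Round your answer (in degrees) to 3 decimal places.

146.199

From area = ½·y·x·sin Z, we get sin Z = 2·area/(y·x) ≈ 0.55631.
Taking the obtuse solution, ∠Z ≈ 146.20°.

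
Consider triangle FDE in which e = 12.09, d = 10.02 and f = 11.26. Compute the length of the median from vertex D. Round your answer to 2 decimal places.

Median from D: ½√(2·e² + 2·f² − d²) ≈ 10.554.

m_D ≈ 10.55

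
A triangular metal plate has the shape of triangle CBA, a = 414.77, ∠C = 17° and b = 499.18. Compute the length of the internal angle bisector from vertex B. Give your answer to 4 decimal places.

By the law of cosines, c² = b² + a² − 2·b·a·cos C = 25219, so c ≈ 158.8.
Law of cosines again: cos B = (a² + c² − b²)/(2·a·c) ≈ -0.39418, so ∠B ≈ 113.22°.
The bisector from B has length 2·a·c·cos(∠B/2)/(a+c) ≈ 126.41.

t_B ≈ 126.4052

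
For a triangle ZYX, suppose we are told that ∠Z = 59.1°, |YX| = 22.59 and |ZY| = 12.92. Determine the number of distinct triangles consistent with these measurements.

|ZY|·sin Z = 12.92·sin(59.1°) ≈ 11.09.
Since |YX| ≥ |ZY|, exactly one triangle exists.

1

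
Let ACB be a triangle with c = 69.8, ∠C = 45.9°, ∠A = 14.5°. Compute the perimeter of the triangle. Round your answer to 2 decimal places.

perimeter ≈ 178.65

The third angle is ∠B = 180° − ∠A − ∠C = 119.60°.
Law of sines: a = c·sin A/sin C ≈ 24.336.
Law of sines: b = c·sin B/sin C ≈ 84.513.
Semiperimeter s = (24.336+69.8+84.513)/2 = 89.324.
Perimeter = 24.336 + 69.8 + 84.513 = 178.65.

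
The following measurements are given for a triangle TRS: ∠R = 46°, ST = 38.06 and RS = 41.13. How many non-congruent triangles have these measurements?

2

RS·sin R = 41.13·sin(46°) ≈ 29.59.
Since RS sin R < ST < RS (29.59 < 38.06 < 41.13), two triangles exist.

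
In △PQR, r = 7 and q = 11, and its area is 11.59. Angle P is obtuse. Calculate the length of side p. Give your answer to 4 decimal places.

17.8005

From area = ½·q·r·sin P, we get sin P = 2·area/(q·r) ≈ 0.30104.
Taking the obtuse solution, ∠P ≈ 162.48°.
Law of cosines then gives p ≈ 17.8.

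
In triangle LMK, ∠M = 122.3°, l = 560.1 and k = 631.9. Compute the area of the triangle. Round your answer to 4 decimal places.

Area = ½·k·l·sin M ≈ 1.4958e+05.

149580.5727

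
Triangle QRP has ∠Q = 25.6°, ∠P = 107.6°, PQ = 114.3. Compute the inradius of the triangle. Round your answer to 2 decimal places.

22.27

The third angle is ∠R = 180° − ∠P − ∠Q = 46.80°.
Law of sines: RP = PQ·sin Q/sin R ≈ 67.75.
Law of sines: QR = PQ·sin P/sin R ≈ 149.46.
Area = ½·PQ·RP·sin P ≈ 3690.7.
Semiperimeter s = (67.75+114.3+149.46)/2 = 165.75.
Inradius = area/s = 3690.7/165.75 ≈ 22.266.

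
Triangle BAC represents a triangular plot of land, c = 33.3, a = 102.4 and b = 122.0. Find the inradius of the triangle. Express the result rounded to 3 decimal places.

Semiperimeter s = (122 + 102.4 + 33.3)/2 = 128.85.
Heron's formula: area = √(128.85·6.85·26.45·95.55) ≈ 1493.5.
Inradius = area/s = 1493.5/128.85 ≈ 11.591.

r ≈ 11.591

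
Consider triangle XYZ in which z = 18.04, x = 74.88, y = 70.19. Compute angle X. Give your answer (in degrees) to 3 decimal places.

By the law of cosines, cos X = (y² + z² − x²) / (2·y·z) ≈ -0.14016, so ∠X ≈ 98.06°.

∠X ≈ 98.057°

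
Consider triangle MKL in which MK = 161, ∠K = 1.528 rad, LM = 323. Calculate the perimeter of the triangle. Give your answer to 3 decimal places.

Law of sines: sin L = MK·sin K/LM ≈ 0.49800.
Since LM ≥ MK, only the acute value applies: ∠L ≈ 0.521 rad.
Then ∠M = π − ∠K − ∠L ≈ 1.092 rad.
Law of sines gives KL = LM·sin M/sin K ≈ 286.99.
Semiperimeter s = (286.99+323+161)/2 = 385.49.
Perimeter = 286.99 + 323 + 161 = 770.99.

770.987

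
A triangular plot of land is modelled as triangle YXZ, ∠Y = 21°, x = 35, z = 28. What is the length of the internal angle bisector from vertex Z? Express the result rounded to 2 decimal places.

By the law of cosines, y² = x² + z² − 2·x·z·cos Y = 179.18, so y ≈ 13.386.
Law of cosines again: cos Z = (y² + x² − z²)/(2·y·x) ≈ 0.66187, so ∠Z ≈ 48.56°.
The bisector from Z has length 2·y·x·cos(∠Z/2)/(y+x) ≈ 17.653.

17.65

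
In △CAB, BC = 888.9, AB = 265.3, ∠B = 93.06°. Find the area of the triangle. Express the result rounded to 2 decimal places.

Area = ½·AB·BC·sin B ≈ 1.1774e+05.

area ≈ 117744.46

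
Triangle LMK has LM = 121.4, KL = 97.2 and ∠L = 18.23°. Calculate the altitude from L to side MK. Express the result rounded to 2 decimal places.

h_L ≈ 87.74

By the law of cosines, MK² = KL² + LM² − 2·KL·LM·cos L = 1770.2, so MK ≈ 42.073.
Area = ½·KL·LM·sin L ≈ 1845.7.
The altitude from L has length 2·area/MK ≈ 87.738.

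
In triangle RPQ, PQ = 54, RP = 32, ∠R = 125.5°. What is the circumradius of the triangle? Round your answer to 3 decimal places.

Law of sines: sin Q = RP·sin R/PQ ≈ 0.48244.
Since PQ ≥ RP, only the acute value applies: ∠Q ≈ 28.84°.
Then ∠P = 180° − ∠R − ∠Q ≈ 25.66°.
Law of sines gives QR = PQ·sin P/sin R ≈ 28.718.
Circumradius = PQ/(2 sin R) ≈ 33.165.

33.165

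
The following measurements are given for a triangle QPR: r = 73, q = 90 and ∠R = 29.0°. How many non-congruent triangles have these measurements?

2

q·sin R = 90·sin(29.0°) ≈ 43.63.
Since q sin R < r < q (43.63 < 73 < 90), two triangles exist.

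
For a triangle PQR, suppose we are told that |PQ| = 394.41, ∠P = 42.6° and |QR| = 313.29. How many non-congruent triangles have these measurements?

2

|PQ|·sin P = 394.41·sin(42.6°) ≈ 267.
Since |PQ| sin P < |QR| < |PQ| (267 < 313.29 < 394.41), two triangles exist.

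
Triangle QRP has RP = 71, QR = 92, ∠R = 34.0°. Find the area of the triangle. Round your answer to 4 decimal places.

Area = ½·QR·RP·sin R ≈ 1826.3.

area ≈ 1826.3240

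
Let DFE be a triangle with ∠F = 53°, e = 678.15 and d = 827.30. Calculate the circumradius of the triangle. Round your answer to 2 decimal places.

By the law of cosines, f² = e² + d² − 2·e·d·cos F = 4.6904e+05, so f ≈ 684.86.
Area = ½·e·d·sin F ≈ 2.2403e+05.
Circumradius = f/(2 sin F) ≈ 428.77.

428.77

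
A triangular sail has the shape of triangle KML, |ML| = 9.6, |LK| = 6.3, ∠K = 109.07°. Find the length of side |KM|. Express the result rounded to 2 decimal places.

Law of sines: sin M = |LK|·sin K/|ML| ≈ 0.62024.
Since |ML| ≥ |LK|, only the acute value applies: ∠M ≈ 38.33°.
Then ∠L = 180° − ∠K − ∠M ≈ 32.60°.
Law of sines gives |KM| = |ML|·sin L/sin K ≈ 5.472.

5.47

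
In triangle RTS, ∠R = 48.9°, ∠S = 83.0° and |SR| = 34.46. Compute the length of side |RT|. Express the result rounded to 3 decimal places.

45.953

The third angle is ∠T = 180° − ∠S − ∠R = 48.10°.
Law of sines: |RT| = |SR|·sin S/sin T ≈ 45.953.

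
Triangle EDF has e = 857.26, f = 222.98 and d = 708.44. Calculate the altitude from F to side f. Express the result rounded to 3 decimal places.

h_F ≈ 577.036

Semiperimeter s = (857.26 + 708.44 + 222.98)/2 = 894.34.
Heron's formula: area = √(894.34·37.08·185.9·671.36) ≈ 64334.
The altitude from F has length 2·area/f ≈ 577.04.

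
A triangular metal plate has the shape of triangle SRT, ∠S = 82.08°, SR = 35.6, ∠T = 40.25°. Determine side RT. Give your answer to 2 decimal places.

The third angle is ∠R = 180° − ∠T − ∠S = 57.67°.
Law of sines: RT = SR·sin S/sin T ≈ 54.572.

54.57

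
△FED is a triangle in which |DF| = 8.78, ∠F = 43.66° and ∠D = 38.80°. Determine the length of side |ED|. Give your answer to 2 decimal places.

The third angle is ∠E = 180° − ∠D − ∠F = 97.54°.
Law of sines: |ED| = |DF|·sin F/sin E ≈ 6.1144.

6.11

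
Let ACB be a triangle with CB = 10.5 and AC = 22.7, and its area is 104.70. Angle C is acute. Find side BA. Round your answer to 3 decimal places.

19.946

From area = ½·AC·CB·sin C, we get sin C = 2·area/(AC·CB) ≈ 0.87854.
Taking the acute solution, ∠C ≈ 61.47°.
Law of cosines then gives BA ≈ 19.946.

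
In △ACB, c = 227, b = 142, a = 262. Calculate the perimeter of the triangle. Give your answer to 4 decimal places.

Perimeter = 262 + 227 + 142 = 631.

perimeter ≈ 631.0000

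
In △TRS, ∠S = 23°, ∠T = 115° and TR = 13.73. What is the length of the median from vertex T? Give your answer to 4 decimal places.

10.8224

The third angle is ∠R = 180° − ∠S − ∠T = 42.00°.
Law of sines: RS = TR·sin T/sin S ≈ 31.847.
Law of sines: ST = TR·sin R/sin S ≈ 23.513.
Median from T: ½√(2·ST² + 2·TR² − RS²) ≈ 10.822.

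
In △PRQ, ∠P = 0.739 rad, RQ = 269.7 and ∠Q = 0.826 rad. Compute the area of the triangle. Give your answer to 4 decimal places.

39698.6902

The third angle is ∠R = π − ∠Q − ∠P = 1.577 rad.
Law of sines: QP = RQ·sin R/sin P ≈ 400.41.
Law of sines: PR = RQ·sin Q/sin P ≈ 294.4.
Area = ½·RQ·QP·sin Q ≈ 39699.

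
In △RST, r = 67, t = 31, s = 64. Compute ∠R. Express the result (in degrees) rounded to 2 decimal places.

By the law of cosines, cos R = (s² + t² − r²) / (2·s·t) ≈ 0.14315, so ∠R ≈ 81.77°.

∠R ≈ 81.77°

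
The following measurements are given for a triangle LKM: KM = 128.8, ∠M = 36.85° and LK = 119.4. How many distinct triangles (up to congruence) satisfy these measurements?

2

KM·sin M = 128.8·sin(36.85°) ≈ 77.24.
Since KM sin M < LK < KM (77.24 < 119.4 < 128.8), two triangles exist.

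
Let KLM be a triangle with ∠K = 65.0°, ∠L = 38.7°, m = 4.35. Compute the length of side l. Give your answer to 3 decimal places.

2.799

The third angle is ∠M = 180° − ∠K − ∠L = 76.30°.
Law of sines: l = m·sin L/sin M ≈ 2.7995.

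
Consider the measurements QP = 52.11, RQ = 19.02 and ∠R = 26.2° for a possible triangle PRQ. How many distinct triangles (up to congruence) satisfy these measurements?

1

RQ·sin R = 19.02·sin(26.2°) ≈ 8.397.
Since QP ≥ RQ, exactly one triangle exists.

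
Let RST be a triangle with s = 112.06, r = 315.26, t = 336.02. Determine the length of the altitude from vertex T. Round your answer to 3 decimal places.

h_T ≈ 105.127

Semiperimeter p = (315.26 + 112.06 + 336.02)/2 = 381.67.
Heron's formula: area = √(381.67·66.41·269.61·45.65) ≈ 17662.
The altitude from T has length 2·area/t ≈ 105.13.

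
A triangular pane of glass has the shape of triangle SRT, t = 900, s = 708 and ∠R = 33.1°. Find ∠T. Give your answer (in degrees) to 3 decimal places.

By the law of cosines, r² = t² + s² − 2·t·s·cos R = 2.4368e+05, so r ≈ 493.63.
Law of cosines again: cos T = (s² + r² − t²)/(2·s·r) ≈ -0.09308, so ∠T ≈ 95.34°.

95.341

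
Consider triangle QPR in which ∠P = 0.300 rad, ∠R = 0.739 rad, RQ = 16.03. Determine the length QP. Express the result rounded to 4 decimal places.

36.5355

The third angle is ∠Q = π − ∠P − ∠R = 2.103 rad.
Law of sines: QP = RQ·sin R/sin P ≈ 36.536.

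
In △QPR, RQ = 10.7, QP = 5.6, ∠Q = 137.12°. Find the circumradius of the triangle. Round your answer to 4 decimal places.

11.2321

By the law of cosines, PR² = RQ² + QP² − 2·RQ·QP·cos Q = 233.67, so PR ≈ 15.286.
Area = ½·RQ·QP·sin Q ≈ 20.387.
Circumradius = PR/(2 sin Q) ≈ 11.232.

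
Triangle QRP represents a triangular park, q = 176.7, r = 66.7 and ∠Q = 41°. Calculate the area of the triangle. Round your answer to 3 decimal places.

area ≈ 4847.090

Law of sines: sin R = r·sin Q/q ≈ 0.24765.
Since q ≥ r, only the acute value applies: ∠R ≈ 14.34°.
Then ∠P = 180° − ∠Q − ∠R ≈ 124.66°.
Law of sines gives p = q·sin P/sin Q ≈ 221.54.
Area = ½·q·r·sin P ≈ 4847.1.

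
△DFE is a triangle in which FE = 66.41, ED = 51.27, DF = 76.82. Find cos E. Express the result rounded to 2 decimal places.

By the law of cosines, cos E = (FE² + ED² − DF²) / (2·FE·ED) ≈ 0.16705, so ∠E ≈ 80.38°.

cos E ≈ 0.17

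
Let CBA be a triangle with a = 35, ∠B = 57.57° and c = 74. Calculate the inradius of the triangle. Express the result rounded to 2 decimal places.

r ≈ 12.74

By the law of cosines, b² = a² + c² − 2·a·c·cos B = 3923.1, so b ≈ 62.635.
Area = ½·a·c·sin B ≈ 1093.
Semiperimeter s = (74+62.635+35)/2 = 85.817.
Inradius = area/s = 1093/85.817 ≈ 12.737.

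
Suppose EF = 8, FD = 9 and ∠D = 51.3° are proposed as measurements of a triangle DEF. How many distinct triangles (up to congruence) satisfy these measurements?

2

FD·sin D = 9·sin(51.3°) ≈ 7.024.
Since FD sin D < EF < FD (7.024 < 8 < 9), two triangles exist.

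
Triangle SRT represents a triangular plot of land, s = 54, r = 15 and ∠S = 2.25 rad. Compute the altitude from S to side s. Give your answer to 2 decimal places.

h_S ≈ 9.36

Law of sines: sin R = r·sin S/s ≈ 0.21613.
Since s ≥ r, only the acute value applies: ∠R ≈ 0.218 rad.
Then ∠T = π − ∠S − ∠R ≈ 0.674 rad.
Law of sines gives t = s·sin T/sin S ≈ 43.301.
Area = ½·s·r·sin T ≈ 252.69.
The altitude from S has length 2·area/s ≈ 9.3587.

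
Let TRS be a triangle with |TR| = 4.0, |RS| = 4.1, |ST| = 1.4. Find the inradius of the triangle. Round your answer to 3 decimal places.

r ≈ 0.586

Semiperimeter s = (4.1 + 1.4 + 4)/2 = 4.75.
Heron's formula: area = √(4.75·0.65·3.35·0.75) ≈ 2.7852.
Inradius = area/s = 2.7852/4.75 ≈ 0.58636.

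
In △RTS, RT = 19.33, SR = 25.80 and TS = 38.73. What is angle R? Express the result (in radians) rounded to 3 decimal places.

By the law of cosines, cos R = (SR² + RT² − TS²) / (2·SR·RT) ≈ -0.46191, so ∠R ≈ 2.051 rad.

2.051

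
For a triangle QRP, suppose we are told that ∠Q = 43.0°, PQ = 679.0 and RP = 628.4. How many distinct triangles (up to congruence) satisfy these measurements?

PQ·sin Q = 679.0·sin(43.0°) ≈ 463.1.
Since PQ sin Q < RP < PQ (463.1 < 628.4 < 679.0), two triangles exist.

2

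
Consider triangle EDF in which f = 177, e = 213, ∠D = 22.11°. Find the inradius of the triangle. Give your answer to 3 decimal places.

30.019

By the law of cosines, d² = f² + e² − 2·f·e·cos D = 6840.8, so d ≈ 82.709.
Area = ½·f·e·sin D ≈ 7095.1.
Semiperimeter s = (213+82.709+177)/2 = 236.35.
Inradius = area/s = 7095.1/236.35 ≈ 30.019.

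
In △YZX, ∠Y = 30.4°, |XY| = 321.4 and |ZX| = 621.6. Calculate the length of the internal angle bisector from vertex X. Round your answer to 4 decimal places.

164.0868

Law of sines: sin Z = |XY|·sin Y/|ZX| ≈ 0.26165.
Since |ZX| ≥ |XY|, only the acute value applies: ∠Z ≈ 15.17°.
Then ∠X = 180° − ∠Y − ∠Z ≈ 134.43°.
Law of sines gives |YZ| = |ZX|·sin X/sin Y ≈ 877.16.
The bisector from X has length 2·|ZX|·|XY|·cos(∠X/2)/(|ZX|+|XY|) ≈ 164.09.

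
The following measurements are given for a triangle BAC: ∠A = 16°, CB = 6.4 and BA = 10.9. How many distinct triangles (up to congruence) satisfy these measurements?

BA·sin A = 10.9·sin(16°) ≈ 3.004.
Since BA sin A < CB < BA (3.004 < 6.4 < 10.9), two triangles exist.

2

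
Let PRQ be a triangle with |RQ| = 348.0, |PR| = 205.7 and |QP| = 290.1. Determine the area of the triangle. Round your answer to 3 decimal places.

29806.606

Semiperimeter s = (348 + 290.1 + 205.7)/2 = 421.9.
Heron's formula: area = √(421.9·73.9·131.8·216.2) ≈ 29807.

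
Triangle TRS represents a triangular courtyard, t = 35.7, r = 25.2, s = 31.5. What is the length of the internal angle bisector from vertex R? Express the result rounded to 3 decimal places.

31.087

By the law of cosines, cos R = (s² + t² − r²) / (2·s·t) ≈ 0.72549, so ∠R ≈ 43.49°.
The bisector from R has length 2·s·t·cos(∠R/2)/(s+t) ≈ 31.087.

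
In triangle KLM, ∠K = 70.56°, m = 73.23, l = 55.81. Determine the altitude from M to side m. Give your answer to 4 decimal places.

By the law of cosines, k² = l² + m² − 2·l·m·cos K = 5756.9, so k ≈ 75.875.
Area = ½·l·m·sin K ≈ 1927.
The altitude from M has length 2·area/m ≈ 52.628.

h_M ≈ 52.6283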